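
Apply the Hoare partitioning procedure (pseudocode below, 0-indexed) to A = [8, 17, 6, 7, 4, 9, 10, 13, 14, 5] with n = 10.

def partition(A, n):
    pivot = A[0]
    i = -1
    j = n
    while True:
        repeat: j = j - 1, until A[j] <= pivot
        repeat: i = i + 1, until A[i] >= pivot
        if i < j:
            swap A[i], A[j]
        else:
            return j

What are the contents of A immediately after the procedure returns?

pivot=8
j stops at 9 (5), i stops at 0 (8); swap ⇒ [5, 17, 6, 7, 4, 9, 10, 13, 14, 8]
j stops at 4 (4), i stops at 1 (17); swap ⇒ [5, 4, 6, 7, 17, 9, 10, 13, 14, 8]
j stops at 3, i stops at 4; i≥j ⇒ return 3. A=[5, 4, 6, 7, 17, 9, 10, 13, 14, 8]

[5, 4, 6, 7, 17, 9, 10, 13, 14, 8]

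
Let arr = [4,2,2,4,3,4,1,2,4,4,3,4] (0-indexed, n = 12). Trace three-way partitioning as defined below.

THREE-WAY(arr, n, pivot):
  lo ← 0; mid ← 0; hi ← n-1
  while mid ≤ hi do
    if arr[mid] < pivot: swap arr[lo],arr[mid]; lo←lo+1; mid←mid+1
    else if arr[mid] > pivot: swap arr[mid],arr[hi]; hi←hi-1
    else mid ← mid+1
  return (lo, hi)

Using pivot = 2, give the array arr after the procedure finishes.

[1,2,2,2,4,3,4,4,4,3,4,4]

pivot = 2; lo=0, mid=0, hi=11
arr[mid]=4>2: swap arr[0],arr[11]; hi=10 → [4,2,2,4,3,4,1,2,4,4,3,4]
arr[mid]=4>2: swap arr[0],arr[10]; hi=9 → [3,2,2,4,3,4,1,2,4,4,4,4]
arr[mid]=3>2: swap arr[0],arr[9]; hi=8 → [4,2,2,4,3,4,1,2,4,3,4,4]
arr[mid]=4>2: swap arr[0],arr[8]; hi=7 → [4,2,2,4,3,4,1,2,4,3,4,4]
arr[mid]=4>2: swap arr[0],arr[7]; hi=6 → [2,2,2,4,3,4,1,4,4,3,4,4]
arr[mid]=2=2: mid=1
arr[mid]=2=2: mid=2
arr[mid]=2=2: mid=3
arr[mid]=4>2: swap arr[3],arr[6]; hi=5 → [2,2,2,1,3,4,4,4,4,3,4,4]
arr[mid]=1<2: swap arr[0],arr[3]; lo=1,mid=4 → [1,2,2,2,3,4,4,4,4,3,4,4]
arr[mid]=3>2: swap arr[4],arr[5]; hi=4 → [1,2,2,2,4,3,4,4,4,3,4,4]
arr[mid]=4>2: swap arr[4],arr[4]; hi=3 → [1,2,2,2,4,3,4,4,4,3,4,4]
end: lo=1, hi=3; arr = [1,2,2,2,4,3,4,4,4,3,4,4]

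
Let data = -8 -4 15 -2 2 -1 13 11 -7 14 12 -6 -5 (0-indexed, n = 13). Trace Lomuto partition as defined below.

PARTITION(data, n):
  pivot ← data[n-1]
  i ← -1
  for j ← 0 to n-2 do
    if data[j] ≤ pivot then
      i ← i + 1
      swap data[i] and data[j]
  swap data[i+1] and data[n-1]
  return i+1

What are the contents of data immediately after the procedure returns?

pivot=-5, i=-1
j=0: -8≤-5, i=0, swap(0,0) ⇒ -8 -4 15 -2 2 -1 13 11 -7 14 12 -6 -5
j=1: -4>-5, skip
j=2: 15>-5, skip
j=3: -2>-5, skip
j=4: 2>-5, skip
j=5: -1>-5, skip
j=6: 13>-5, skip
j=7: 11>-5, skip
j=8: -7≤-5, i=1, swap(1,8) ⇒ -8 -7 15 -2 2 -1 13 11 -4 14 12 -6 -5
j=9: 14>-5, skip
j=10: 12>-5, skip
j=11: -6≤-5, i=2, swap(2,11) ⇒ -8 -7 -6 -2 2 -1 13 11 -4 14 12 15 -5
swap(3,12) ⇒ -8 -7 -6 -5 2 -1 13 11 -4 14 12 15 -2; return 3

-8 -7 -6 -5 2 -1 13 11 -4 14 12 15 -2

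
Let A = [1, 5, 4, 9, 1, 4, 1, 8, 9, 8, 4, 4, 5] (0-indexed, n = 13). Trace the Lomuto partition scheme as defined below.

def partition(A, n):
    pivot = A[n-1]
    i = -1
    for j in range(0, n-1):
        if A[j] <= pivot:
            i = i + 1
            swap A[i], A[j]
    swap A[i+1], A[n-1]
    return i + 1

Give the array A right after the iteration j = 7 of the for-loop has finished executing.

[1, 5, 4, 1, 4, 1, 9, 8, 9, 8, 4, 4, 5]

pivot = A[12] = 5; i = -1
j=0: A[0]=1 ≤ 5 → i=0, swap A[0],A[0] (no change) → [1, 5, 4, 9, 1, 4, 1, 8, 9, 8, 4, 4, 5]
j=1: A[1]=5 ≤ 5 → i=1, swap A[1],A[1] (no change) → [1, 5, 4, 9, 1, 4, 1, 8, 9, 8, 4, 4, 5]
j=2: A[2]=4 ≤ 5 → i=2, swap A[2],A[2] (no change) → [1, 5, 4, 9, 1, 4, 1, 8, 9, 8, 4, 4, 5]
j=3: A[3]=9 > 5 → no swap
j=4: A[4]=1 ≤ 5 → i=3, swap A[3],A[4] → [1, 5, 4, 1, 9, 4, 1, 8, 9, 8, 4, 4, 5]
j=5: A[5]=4 ≤ 5 → i=4, swap A[4],A[5] → [1, 5, 4, 1, 4, 9, 1, 8, 9, 8, 4, 4, 5]
j=6: A[6]=1 ≤ 5 → i=5, swap A[5],A[6] → [1, 5, 4, 1, 4, 1, 9, 8, 9, 8, 4, 4, 5]
j=7: A[7]=8 > 5 → no swap
(after j=7) A = [1, 5, 4, 1, 4, 1, 9, 8, 9, 8, 4, 4, 5]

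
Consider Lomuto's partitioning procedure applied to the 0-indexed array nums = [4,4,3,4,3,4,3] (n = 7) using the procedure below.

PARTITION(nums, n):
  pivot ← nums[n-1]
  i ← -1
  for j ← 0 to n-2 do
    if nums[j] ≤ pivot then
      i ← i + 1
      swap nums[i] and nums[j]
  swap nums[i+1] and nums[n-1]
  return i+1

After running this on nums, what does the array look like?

[3,3,3,4,4,4,4]

pivot = nums[6] = 3; i = -1
j=0: nums[0]=4 > 3 → no swap
j=1: nums[1]=4 > 3 → no swap
j=2: nums[2]=3 ≤ 3 → i=0, swap nums[0],nums[2] → [3,4,4,4,3,4,3]
j=3: nums[3]=4 > 3 → no swap
j=4: nums[4]=3 ≤ 3 → i=1, swap nums[1],nums[4] → [3,3,4,4,4,4,3]
j=5: nums[5]=4 > 3 → no swap
final swap nums[2],nums[6] → [3,3,3,4,4,4,4]; return 2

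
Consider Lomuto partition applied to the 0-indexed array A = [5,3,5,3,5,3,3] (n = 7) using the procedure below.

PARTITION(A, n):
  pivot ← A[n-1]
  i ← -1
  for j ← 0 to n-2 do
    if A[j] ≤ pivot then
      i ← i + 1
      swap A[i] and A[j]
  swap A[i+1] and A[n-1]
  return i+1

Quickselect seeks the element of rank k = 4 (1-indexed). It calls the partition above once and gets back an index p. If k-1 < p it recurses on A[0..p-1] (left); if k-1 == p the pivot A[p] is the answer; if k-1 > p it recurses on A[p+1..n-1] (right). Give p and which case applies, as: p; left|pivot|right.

pivot=3, i=-1
j=0: 5>3, skip
j=1: 3≤3, i=0, swap(0,1) ⇒ [3,5,5,3,5,3,3]
j=2: 5>3, skip
j=3: 3≤3, i=1, swap(1,3) ⇒ [3,3,5,5,5,3,3]
j=4: 5>3, skip
j=5: 3≤3, i=2, swap(2,5) ⇒ [3,3,3,5,5,5,3]
swap(3,6) ⇒ [3,3,3,3,5,5,5]; return 3
p = 3; k-1 = 3 == 3 ⇒ pivot

3; pivot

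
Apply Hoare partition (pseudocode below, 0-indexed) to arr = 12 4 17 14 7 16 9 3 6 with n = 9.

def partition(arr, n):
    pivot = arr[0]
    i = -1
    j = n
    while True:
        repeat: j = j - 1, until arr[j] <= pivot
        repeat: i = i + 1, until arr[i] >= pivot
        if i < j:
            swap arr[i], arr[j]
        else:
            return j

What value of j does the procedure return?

4

pivot=12
j stops at 8 (6), i stops at 0 (12); swap ⇒ 6 4 17 14 7 16 9 3 12
j stops at 7 (3), i stops at 2 (17); swap ⇒ 6 4 3 14 7 16 9 17 12
j stops at 6 (9), i stops at 3 (14); swap ⇒ 6 4 3 9 7 16 14 17 12
j stops at 4, i stops at 5; i≥j ⇒ return 4. arr=6 4 3 9 7 16 14 17 12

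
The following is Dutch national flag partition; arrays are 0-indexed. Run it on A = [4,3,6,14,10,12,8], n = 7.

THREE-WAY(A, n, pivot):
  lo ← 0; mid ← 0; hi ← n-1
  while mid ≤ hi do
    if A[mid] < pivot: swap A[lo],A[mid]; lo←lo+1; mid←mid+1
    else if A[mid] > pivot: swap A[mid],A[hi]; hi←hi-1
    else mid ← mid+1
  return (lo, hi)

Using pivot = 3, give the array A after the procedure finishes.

[3,6,14,10,12,8,4]

pivot = 3; lo=0, mid=0, hi=6
A[mid]=4>3: swap A[0],A[6]; hi=5 → [8,3,6,14,10,12,4]
A[mid]=8>3: swap A[0],A[5]; hi=4 → [12,3,6,14,10,8,4]
A[mid]=12>3: swap A[0],A[4]; hi=3 → [10,3,6,14,12,8,4]
A[mid]=10>3: swap A[0],A[3]; hi=2 → [14,3,6,10,12,8,4]
A[mid]=14>3: swap A[0],A[2]; hi=1 → [6,3,14,10,12,8,4]
A[mid]=6>3: swap A[0],A[1]; hi=0 → [3,6,14,10,12,8,4]
A[mid]=3=3: mid=1
end: lo=0, hi=0; A = [3,6,14,10,12,8,4]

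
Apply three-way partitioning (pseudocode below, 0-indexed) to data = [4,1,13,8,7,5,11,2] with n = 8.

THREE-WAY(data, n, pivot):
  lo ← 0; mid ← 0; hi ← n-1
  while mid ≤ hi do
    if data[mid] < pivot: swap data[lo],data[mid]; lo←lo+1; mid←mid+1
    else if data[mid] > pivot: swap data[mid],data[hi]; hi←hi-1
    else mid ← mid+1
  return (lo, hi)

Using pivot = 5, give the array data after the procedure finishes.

lo=0 mid=0 hi=7
4<5: swap(0,0), lo=1 mid=1 ⇒ [4,1,13,8,7,5,11,2]
1<5: swap(1,1), lo=2 mid=2 ⇒ [4,1,13,8,7,5,11,2]
13>5: swap(2,7), hi=6 ⇒ [4,1,2,8,7,5,11,13]
2<5: swap(2,2), lo=3 mid=3 ⇒ [4,1,2,8,7,5,11,13]
8>5: swap(3,6), hi=5 ⇒ [4,1,2,11,7,5,8,13]
11>5: swap(3,5), hi=4 ⇒ [4,1,2,5,7,11,8,13]
5=5: mid=4
7>5: swap(4,4), hi=3 ⇒ [4,1,2,5,7,11,8,13]
done. lo=3 hi=3; data=[4,1,2,5,7,11,8,13]

[4,1,2,5,7,11,8,13]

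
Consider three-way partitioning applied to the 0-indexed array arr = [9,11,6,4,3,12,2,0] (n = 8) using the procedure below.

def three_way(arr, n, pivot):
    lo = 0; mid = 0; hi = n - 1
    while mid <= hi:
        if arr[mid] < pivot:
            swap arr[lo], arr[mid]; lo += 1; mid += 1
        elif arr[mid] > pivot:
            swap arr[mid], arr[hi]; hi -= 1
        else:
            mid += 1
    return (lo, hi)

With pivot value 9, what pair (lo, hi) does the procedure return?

(5, 5)

pivot = 9; lo=0, mid=0, hi=7
arr[mid]=9=9: mid=1
arr[mid]=11>9: swap arr[1],arr[7]; hi=6 → [9,0,6,4,3,12,2,11]
arr[mid]=0<9: swap arr[0],arr[1]; lo=1,mid=2 → [0,9,6,4,3,12,2,11]
arr[mid]=6<9: swap arr[1],arr[2]; lo=2,mid=3 → [0,6,9,4,3,12,2,11]
arr[mid]=4<9: swap arr[2],arr[3]; lo=3,mid=4 → [0,6,4,9,3,12,2,11]
arr[mid]=3<9: swap arr[3],arr[4]; lo=4,mid=5 → [0,6,4,3,9,12,2,11]
arr[mid]=12>9: swap arr[5],arr[6]; hi=5 → [0,6,4,3,9,2,12,11]
arr[mid]=2<9: swap arr[4],arr[5]; lo=5,mid=6 → [0,6,4,3,2,9,12,11]
end: lo=5, hi=5; arr = [0,6,4,3,2,9,12,11]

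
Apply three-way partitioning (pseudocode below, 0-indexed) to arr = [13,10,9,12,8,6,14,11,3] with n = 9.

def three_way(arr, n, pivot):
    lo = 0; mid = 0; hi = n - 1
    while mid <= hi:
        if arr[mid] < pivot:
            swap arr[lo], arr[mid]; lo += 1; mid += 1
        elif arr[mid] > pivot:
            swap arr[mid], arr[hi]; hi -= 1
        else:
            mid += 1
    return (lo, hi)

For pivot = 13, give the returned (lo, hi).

lo=0 mid=0 hi=8
13=13: mid=1
10<13: swap(0,1), lo=1 mid=2 ⇒ [10,13,9,12,8,6,14,11,3]
9<13: swap(1,2), lo=2 mid=3 ⇒ [10,9,13,12,8,6,14,11,3]
12<13: swap(2,3), lo=3 mid=4 ⇒ [10,9,12,13,8,6,14,11,3]
8<13: swap(3,4), lo=4 mid=5 ⇒ [10,9,12,8,13,6,14,11,3]
6<13: swap(4,5), lo=5 mid=6 ⇒ [10,9,12,8,6,13,14,11,3]
14>13: swap(6,8), hi=7 ⇒ [10,9,12,8,6,13,3,11,14]
3<13: swap(5,6), lo=6 mid=7 ⇒ [10,9,12,8,6,3,13,11,14]
11<13: swap(6,7), lo=7 mid=8 ⇒ [10,9,12,8,6,3,11,13,14]
done. lo=7 hi=7; arr=[10,9,12,8,6,3,11,13,14]

(7, 7)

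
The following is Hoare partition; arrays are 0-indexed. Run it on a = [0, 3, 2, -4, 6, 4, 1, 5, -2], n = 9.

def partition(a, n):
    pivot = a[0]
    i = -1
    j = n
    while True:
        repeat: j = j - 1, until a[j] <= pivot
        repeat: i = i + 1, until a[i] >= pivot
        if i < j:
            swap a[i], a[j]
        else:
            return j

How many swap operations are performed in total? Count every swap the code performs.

pivot=0
j stops at 8 (-2), i stops at 0 (0); swap ⇒ [-2, 3, 2, -4, 6, 4, 1, 5, 0]
j stops at 3 (-4), i stops at 1 (3); swap ⇒ [-2, -4, 2, 3, 6, 4, 1, 5, 0]
j stops at 1, i stops at 2; i≥j ⇒ return 1. a=[-2, -4, 2, 3, 6, 4, 1, 5, 0]

2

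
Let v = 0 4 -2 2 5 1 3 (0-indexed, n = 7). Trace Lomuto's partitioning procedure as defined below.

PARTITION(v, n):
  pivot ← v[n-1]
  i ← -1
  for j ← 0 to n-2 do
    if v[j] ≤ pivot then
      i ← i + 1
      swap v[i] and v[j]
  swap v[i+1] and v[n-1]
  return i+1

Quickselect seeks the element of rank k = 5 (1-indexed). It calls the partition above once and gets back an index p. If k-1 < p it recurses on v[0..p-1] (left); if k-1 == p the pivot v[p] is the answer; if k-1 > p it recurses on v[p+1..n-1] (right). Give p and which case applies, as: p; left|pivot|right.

pivot=3, i=-1
j=0: 0≤3, i=0, swap(0,0) ⇒ 0 4 -2 2 5 1 3
j=1: 4>3, skip
j=2: -2≤3, i=1, swap(1,2) ⇒ 0 -2 4 2 5 1 3
j=3: 2≤3, i=2, swap(2,3) ⇒ 0 -2 2 4 5 1 3
j=4: 5>3, skip
j=5: 1≤3, i=3, swap(3,5) ⇒ 0 -2 2 1 5 4 3
swap(4,6) ⇒ 0 -2 2 1 3 4 5; return 4
p = 4; k-1 = 4 == 4 ⇒ pivot

4; pivot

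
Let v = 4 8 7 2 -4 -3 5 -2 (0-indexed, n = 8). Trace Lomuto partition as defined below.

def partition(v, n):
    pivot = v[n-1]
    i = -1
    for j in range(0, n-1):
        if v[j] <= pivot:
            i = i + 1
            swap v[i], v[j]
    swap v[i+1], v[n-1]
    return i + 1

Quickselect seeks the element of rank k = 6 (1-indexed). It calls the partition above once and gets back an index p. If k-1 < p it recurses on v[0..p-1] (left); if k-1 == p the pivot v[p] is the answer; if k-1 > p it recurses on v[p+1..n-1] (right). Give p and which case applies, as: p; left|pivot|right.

pivot = v[7] = -2; i = -1
j=0: v[0]=4 > -2 → no swap
j=1: v[1]=8 > -2 → no swap
j=2: v[2]=7 > -2 → no swap
j=3: v[3]=2 > -2 → no swap
j=4: v[4]=-4 ≤ -2 → i=0, swap v[0],v[4] → -4 8 7 2 4 -3 5 -2
j=5: v[5]=-3 ≤ -2 → i=1, swap v[1],v[5] → -4 -3 7 2 4 8 5 -2
j=6: v[6]=5 > -2 → no swap
final swap v[2],v[7] → -4 -3 -2 2 4 8 5 7; return 2
p = 2; k-1 = 5 > 2 ⇒ right

2; right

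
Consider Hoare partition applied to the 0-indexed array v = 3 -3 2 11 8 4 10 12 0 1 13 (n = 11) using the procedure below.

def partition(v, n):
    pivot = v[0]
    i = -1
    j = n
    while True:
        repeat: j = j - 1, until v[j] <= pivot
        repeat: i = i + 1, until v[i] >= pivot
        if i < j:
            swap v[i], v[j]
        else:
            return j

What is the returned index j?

3

pivot = v[0] = 3; i = -1, j = 11
j→9 (v[9]=1≤3), i→0 (v[0]=3≥3); i<j, swap → 1 -3 2 11 8 4 10 12 0 3 13
j→8 (v[8]=0≤3), i→3 (v[3]=11≥3); i<j, swap → 1 -3 2 0 8 4 10 12 11 3 13
j→3, i→4; i≥j, return j=3. v = 1 -3 2 0 8 4 10 12 11 3 13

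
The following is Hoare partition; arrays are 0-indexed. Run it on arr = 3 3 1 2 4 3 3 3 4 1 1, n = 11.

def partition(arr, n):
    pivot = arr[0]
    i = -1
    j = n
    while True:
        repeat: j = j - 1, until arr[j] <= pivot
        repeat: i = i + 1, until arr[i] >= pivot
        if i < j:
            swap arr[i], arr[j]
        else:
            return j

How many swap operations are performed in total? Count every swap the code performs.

4

pivot = arr[0] = 3; i = -1, j = 11
j→10 (arr[10]=1≤3), i→0 (arr[0]=3≥3); i<j, swap → 1 3 1 2 4 3 3 3 4 1 3
j→9 (arr[9]=1≤3), i→1 (arr[1]=3≥3); i<j, swap → 1 1 1 2 4 3 3 3 4 3 3
j→7 (arr[7]=3≤3), i→4 (arr[4]=4≥3); i<j, swap → 1 1 1 2 3 3 3 4 4 3 3
j→6 (arr[6]=3≤3), i→5 (arr[5]=3≥3); i<j, swap → 1 1 1 2 3 3 3 4 4 3 3
j→5, i→6; i≥j, return j=5. arr = 1 1 1 2 3 3 3 4 4 3 3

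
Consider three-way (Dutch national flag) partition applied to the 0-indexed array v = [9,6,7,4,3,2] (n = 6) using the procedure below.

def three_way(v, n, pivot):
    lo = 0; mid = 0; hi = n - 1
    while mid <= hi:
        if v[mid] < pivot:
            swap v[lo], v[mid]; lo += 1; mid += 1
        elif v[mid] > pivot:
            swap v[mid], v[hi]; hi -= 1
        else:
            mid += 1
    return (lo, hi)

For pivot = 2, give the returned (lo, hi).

pivot = 2; lo=0, mid=0, hi=5
v[mid]=9>2: swap v[0],v[5]; hi=4 → [2,6,7,4,3,9]
v[mid]=2=2: mid=1
v[mid]=6>2: swap v[1],v[4]; hi=3 → [2,3,7,4,6,9]
v[mid]=3>2: swap v[1],v[3]; hi=2 → [2,4,7,3,6,9]
v[mid]=4>2: swap v[1],v[2]; hi=1 → [2,7,4,3,6,9]
v[mid]=7>2: swap v[1],v[1]; hi=0 → [2,7,4,3,6,9]
end: lo=0, hi=0; v = [2,7,4,3,6,9]

(0, 0)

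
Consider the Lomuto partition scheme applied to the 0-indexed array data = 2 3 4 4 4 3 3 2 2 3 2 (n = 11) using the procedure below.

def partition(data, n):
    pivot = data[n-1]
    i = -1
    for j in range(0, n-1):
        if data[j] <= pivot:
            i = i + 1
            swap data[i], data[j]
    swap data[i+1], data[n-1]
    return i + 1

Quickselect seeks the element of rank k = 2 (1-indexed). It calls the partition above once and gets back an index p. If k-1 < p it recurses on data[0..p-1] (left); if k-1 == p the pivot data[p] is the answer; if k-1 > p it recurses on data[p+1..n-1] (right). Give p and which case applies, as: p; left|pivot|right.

3; left

pivot=2, i=-1
j=0: 2≤2, i=0, swap(0,0) ⇒ 2 3 4 4 4 3 3 2 2 3 2
j=1: 3>2, skip
j=2: 4>2, skip
j=3: 4>2, skip
j=4: 4>2, skip
j=5: 3>2, skip
j=6: 3>2, skip
j=7: 2≤2, i=1, swap(1,7) ⇒ 2 2 4 4 4 3 3 3 2 3 2
j=8: 2≤2, i=2, swap(2,8) ⇒ 2 2 2 4 4 3 3 3 4 3 2
j=9: 3>2, skip
swap(3,10) ⇒ 2 2 2 2 4 3 3 3 4 3 4; return 3
p = 3; k-1 = 1 < 3 ⇒ left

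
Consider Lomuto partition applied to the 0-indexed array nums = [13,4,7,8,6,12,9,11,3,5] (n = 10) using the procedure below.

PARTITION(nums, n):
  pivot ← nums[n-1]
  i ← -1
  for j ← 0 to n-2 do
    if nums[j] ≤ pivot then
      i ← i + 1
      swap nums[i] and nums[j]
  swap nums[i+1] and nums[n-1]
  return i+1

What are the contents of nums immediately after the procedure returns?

[4,3,5,8,6,12,9,11,13,7]

pivot=5, i=-1
j=0: 13>5, skip
j=1: 4≤5, i=0, swap(0,1) ⇒ [4,13,7,8,6,12,9,11,3,5]
j=2: 7>5, skip
j=3: 8>5, skip
j=4: 6>5, skip
j=5: 12>5, skip
j=6: 9>5, skip
j=7: 11>5, skip
j=8: 3≤5, i=1, swap(1,8) ⇒ [4,3,7,8,6,12,9,11,13,5]
swap(2,9) ⇒ [4,3,5,8,6,12,9,11,13,7]; return 2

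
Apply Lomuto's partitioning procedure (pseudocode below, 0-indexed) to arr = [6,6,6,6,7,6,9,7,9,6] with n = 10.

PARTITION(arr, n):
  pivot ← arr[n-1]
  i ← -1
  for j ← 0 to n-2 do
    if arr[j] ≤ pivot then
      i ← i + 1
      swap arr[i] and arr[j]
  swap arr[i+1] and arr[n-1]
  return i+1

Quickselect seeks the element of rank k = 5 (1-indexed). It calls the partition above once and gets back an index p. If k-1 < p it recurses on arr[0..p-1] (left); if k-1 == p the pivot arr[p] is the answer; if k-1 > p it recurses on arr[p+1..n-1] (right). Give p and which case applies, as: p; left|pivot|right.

5; left

pivot=6, i=-1
j=0: 6≤6, i=0, swap(0,0) ⇒ [6,6,6,6,7,6,9,7,9,6]
j=1: 6≤6, i=1, swap(1,1) ⇒ [6,6,6,6,7,6,9,7,9,6]
j=2: 6≤6, i=2, swap(2,2) ⇒ [6,6,6,6,7,6,9,7,9,6]
j=3: 6≤6, i=3, swap(3,3) ⇒ [6,6,6,6,7,6,9,7,9,6]
j=4: 7>6, skip
j=5: 6≤6, i=4, swap(4,5) ⇒ [6,6,6,6,6,7,9,7,9,6]
j=6: 9>6, skip
j=7: 7>6, skip
j=8: 9>6, skip
swap(5,9) ⇒ [6,6,6,6,6,6,9,7,9,7]; return 5
p = 5; k-1 = 4 < 5 ⇒ left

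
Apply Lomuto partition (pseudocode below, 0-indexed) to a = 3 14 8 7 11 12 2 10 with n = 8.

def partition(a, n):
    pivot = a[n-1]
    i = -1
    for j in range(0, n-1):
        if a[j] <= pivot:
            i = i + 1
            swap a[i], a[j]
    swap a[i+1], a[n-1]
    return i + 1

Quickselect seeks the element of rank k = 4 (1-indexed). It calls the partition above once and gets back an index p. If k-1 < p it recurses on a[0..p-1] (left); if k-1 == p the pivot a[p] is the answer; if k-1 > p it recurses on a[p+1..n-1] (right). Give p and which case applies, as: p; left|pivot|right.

pivot = a[7] = 10; i = -1
j=0: a[0]=3 ≤ 10 → i=0, swap a[0],a[0] (no change) → 3 14 8 7 11 12 2 10
j=1: a[1]=14 > 10 → no swap
j=2: a[2]=8 ≤ 10 → i=1, swap a[1],a[2] → 3 8 14 7 11 12 2 10
j=3: a[3]=7 ≤ 10 → i=2, swap a[2],a[3] → 3 8 7 14 11 12 2 10
j=4: a[4]=11 > 10 → no swap
j=5: a[5]=12 > 10 → no swap
j=6: a[6]=2 ≤ 10 → i=3, swap a[3],a[6] → 3 8 7 2 11 12 14 10
final swap a[4],a[7] → 3 8 7 2 10 12 14 11; return 4
p = 4; k-1 = 3 < 4 ⇒ left

4; left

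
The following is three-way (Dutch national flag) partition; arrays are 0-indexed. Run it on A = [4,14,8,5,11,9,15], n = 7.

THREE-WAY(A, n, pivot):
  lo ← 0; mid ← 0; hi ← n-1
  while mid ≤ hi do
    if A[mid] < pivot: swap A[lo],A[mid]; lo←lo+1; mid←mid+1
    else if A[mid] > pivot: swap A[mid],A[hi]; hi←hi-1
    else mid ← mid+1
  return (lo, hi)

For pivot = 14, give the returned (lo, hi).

pivot = 14; lo=0, mid=0, hi=6
A[mid]=4<14: swap A[0],A[0]; lo=1,mid=1 → [4,14,8,5,11,9,15]
A[mid]=14=14: mid=2
A[mid]=8<14: swap A[1],A[2]; lo=2,mid=3 → [4,8,14,5,11,9,15]
A[mid]=5<14: swap A[2],A[3]; lo=3,mid=4 → [4,8,5,14,11,9,15]
A[mid]=11<14: swap A[3],A[4]; lo=4,mid=5 → [4,8,5,11,14,9,15]
A[mid]=9<14: swap A[4],A[5]; lo=5,mid=6 → [4,8,5,11,9,14,15]
A[mid]=15>14: swap A[6],A[6]; hi=5 → [4,8,5,11,9,14,15]
end: lo=5, hi=5; A = [4,8,5,11,9,14,15]

(5, 5)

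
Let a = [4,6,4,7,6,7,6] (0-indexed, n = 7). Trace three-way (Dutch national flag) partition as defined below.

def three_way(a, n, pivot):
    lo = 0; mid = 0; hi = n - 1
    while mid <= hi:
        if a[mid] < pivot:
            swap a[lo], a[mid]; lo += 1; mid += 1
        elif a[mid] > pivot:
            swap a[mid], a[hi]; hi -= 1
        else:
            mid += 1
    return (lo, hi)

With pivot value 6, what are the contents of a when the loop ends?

[4,4,6,6,6,7,7]

lo=0 mid=0 hi=6
4<6: swap(0,0), lo=1 mid=1 ⇒ [4,6,4,7,6,7,6]
6=6: mid=2
4<6: swap(1,2), lo=2 mid=3 ⇒ [4,4,6,7,6,7,6]
7>6: swap(3,6), hi=5 ⇒ [4,4,6,6,6,7,7]
6=6: mid=4
6=6: mid=5
7>6: swap(5,5), hi=4 ⇒ [4,4,6,6,6,7,7]
done. lo=2 hi=4; a=[4,4,6,6,6,7,7]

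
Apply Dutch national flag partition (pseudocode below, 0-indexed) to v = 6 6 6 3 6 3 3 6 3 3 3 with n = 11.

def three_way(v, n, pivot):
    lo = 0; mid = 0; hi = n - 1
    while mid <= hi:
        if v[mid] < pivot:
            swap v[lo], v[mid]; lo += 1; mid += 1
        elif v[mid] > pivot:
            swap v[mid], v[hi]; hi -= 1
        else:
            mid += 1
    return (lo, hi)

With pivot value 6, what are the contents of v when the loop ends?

3 3 3 3 3 3 6 6 6 6 6

lo=0 mid=0 hi=10
6=6: mid=1
6=6: mid=2
6=6: mid=3
3<6: swap(0,3), lo=1 mid=4 ⇒ 3 6 6 6 6 3 3 6 3 3 3
6=6: mid=5
3<6: swap(1,5), lo=2 mid=6 ⇒ 3 3 6 6 6 6 3 6 3 3 3
3<6: swap(2,6), lo=3 mid=7 ⇒ 3 3 3 6 6 6 6 6 3 3 3
6=6: mid=8
3<6: swap(3,8), lo=4 mid=9 ⇒ 3 3 3 3 6 6 6 6 6 3 3
3<6: swap(4,9), lo=5 mid=10 ⇒ 3 3 3 3 3 6 6 6 6 6 3
3<6: swap(5,10), lo=6 mid=11 ⇒ 3 3 3 3 3 3 6 6 6 6 6
done. lo=6 hi=10; v=3 3 3 3 3 3 6 6 6 6 6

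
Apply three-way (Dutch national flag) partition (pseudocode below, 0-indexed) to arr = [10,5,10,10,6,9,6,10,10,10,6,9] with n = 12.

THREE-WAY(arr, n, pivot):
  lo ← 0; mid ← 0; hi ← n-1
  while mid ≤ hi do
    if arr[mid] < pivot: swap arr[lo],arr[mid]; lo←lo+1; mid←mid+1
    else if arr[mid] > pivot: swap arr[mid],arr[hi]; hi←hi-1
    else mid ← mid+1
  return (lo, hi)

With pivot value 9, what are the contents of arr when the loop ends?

[5,6,6,6,9,9,10,10,10,10,10,10]

pivot = 9; lo=0, mid=0, hi=11
arr[mid]=10>9: swap arr[0],arr[11]; hi=10 → [9,5,10,10,6,9,6,10,10,10,6,10]
arr[mid]=9=9: mid=1
arr[mid]=5<9: swap arr[0],arr[1]; lo=1,mid=2 → [5,9,10,10,6,9,6,10,10,10,6,10]
arr[mid]=10>9: swap arr[2],arr[10]; hi=9 → [5,9,6,10,6,9,6,10,10,10,10,10]
arr[mid]=6<9: swap arr[1],arr[2]; lo=2,mid=3 → [5,6,9,10,6,9,6,10,10,10,10,10]
arr[mid]=10>9: swap arr[3],arr[9]; hi=8 → [5,6,9,10,6,9,6,10,10,10,10,10]
arr[mid]=10>9: swap arr[3],arr[8]; hi=7 → [5,6,9,10,6,9,6,10,10,10,10,10]
arr[mid]=10>9: swap arr[3],arr[7]; hi=6 → [5,6,9,10,6,9,6,10,10,10,10,10]
arr[mid]=10>9: swap arr[3],arr[6]; hi=5 → [5,6,9,6,6,9,10,10,10,10,10,10]
arr[mid]=6<9: swap arr[2],arr[3]; lo=3,mid=4 → [5,6,6,9,6,9,10,10,10,10,10,10]
arr[mid]=6<9: swap arr[3],arr[4]; lo=4,mid=5 → [5,6,6,6,9,9,10,10,10,10,10,10]
arr[mid]=9=9: mid=6
end: lo=4, hi=5; arr = [5,6,6,6,9,9,10,10,10,10,10,10]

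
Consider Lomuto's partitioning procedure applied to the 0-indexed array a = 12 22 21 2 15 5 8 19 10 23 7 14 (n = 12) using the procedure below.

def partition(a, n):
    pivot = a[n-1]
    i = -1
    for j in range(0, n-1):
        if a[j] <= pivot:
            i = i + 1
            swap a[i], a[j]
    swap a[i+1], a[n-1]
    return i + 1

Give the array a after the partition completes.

12 2 5 8 10 7 14 19 15 23 21 22

pivot=14, i=-1
j=0: 12≤14, i=0, swap(0,0) ⇒ 12 22 21 2 15 5 8 19 10 23 7 14
j=1: 22>14, skip
j=2: 21>14, skip
j=3: 2≤14, i=1, swap(1,3) ⇒ 12 2 21 22 15 5 8 19 10 23 7 14
j=4: 15>14, skip
j=5: 5≤14, i=2, swap(2,5) ⇒ 12 2 5 22 15 21 8 19 10 23 7 14
j=6: 8≤14, i=3, swap(3,6) ⇒ 12 2 5 8 15 21 22 19 10 23 7 14
j=7: 19>14, skip
j=8: 10≤14, i=4, swap(4,8) ⇒ 12 2 5 8 10 21 22 19 15 23 7 14
j=9: 23>14, skip
j=10: 7≤14, i=5, swap(5,10) ⇒ 12 2 5 8 10 7 22 19 15 23 21 14
swap(6,11) ⇒ 12 2 5 8 10 7 14 19 15 23 21 22; return 6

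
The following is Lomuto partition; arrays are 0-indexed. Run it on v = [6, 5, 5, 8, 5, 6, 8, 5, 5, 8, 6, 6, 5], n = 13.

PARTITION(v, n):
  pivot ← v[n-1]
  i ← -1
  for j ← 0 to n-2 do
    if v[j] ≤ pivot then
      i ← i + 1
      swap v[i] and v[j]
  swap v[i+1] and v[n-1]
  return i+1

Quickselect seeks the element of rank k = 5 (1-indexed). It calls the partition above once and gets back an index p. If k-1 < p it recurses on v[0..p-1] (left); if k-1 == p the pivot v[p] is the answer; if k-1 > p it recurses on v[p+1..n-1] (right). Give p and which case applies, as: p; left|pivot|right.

5; left

pivot = v[12] = 5; i = -1
j=0: v[0]=6 > 5 → no swap
j=1: v[1]=5 ≤ 5 → i=0, swap v[0],v[1] → [5, 6, 5, 8, 5, 6, 8, 5, 5, 8, 6, 6, 5]
j=2: v[2]=5 ≤ 5 → i=1, swap v[1],v[2] → [5, 5, 6, 8, 5, 6, 8, 5, 5, 8, 6, 6, 5]
j=3: v[3]=8 > 5 → no swap
j=4: v[4]=5 ≤ 5 → i=2, swap v[2],v[4] → [5, 5, 5, 8, 6, 6, 8, 5, 5, 8, 6, 6, 5]
j=5: v[5]=6 > 5 → no swap
j=6: v[6]=8 > 5 → no swap
j=7: v[7]=5 ≤ 5 → i=3, swap v[3],v[7] → [5, 5, 5, 5, 6, 6, 8, 8, 5, 8, 6, 6, 5]
j=8: v[8]=5 ≤ 5 → i=4, swap v[4],v[8] → [5, 5, 5, 5, 5, 6, 8, 8, 6, 8, 6, 6, 5]
j=9: v[9]=8 > 5 → no swap
j=10: v[10]=6 > 5 → no swap
j=11: v[11]=6 > 5 → no swap
final swap v[5],v[12] → [5, 5, 5, 5, 5, 5, 8, 8, 6, 8, 6, 6, 6]; return 5
p = 5; k-1 = 4 < 5 ⇒ left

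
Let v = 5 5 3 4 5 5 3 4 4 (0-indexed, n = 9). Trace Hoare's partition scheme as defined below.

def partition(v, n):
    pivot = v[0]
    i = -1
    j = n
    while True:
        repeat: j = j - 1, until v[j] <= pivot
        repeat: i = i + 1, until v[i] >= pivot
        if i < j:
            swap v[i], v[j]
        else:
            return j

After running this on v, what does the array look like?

4 4 3 4 3 5 5 5 5

pivot=5
j stops at 8 (4), i stops at 0 (5); swap ⇒ 4 5 3 4 5 5 3 4 5
j stops at 7 (4), i stops at 1 (5); swap ⇒ 4 4 3 4 5 5 3 5 5
j stops at 6 (3), i stops at 4 (5); swap ⇒ 4 4 3 4 3 5 5 5 5
j stops at 5, i stops at 5; i≥j ⇒ return 5. v=4 4 3 4 3 5 5 5 5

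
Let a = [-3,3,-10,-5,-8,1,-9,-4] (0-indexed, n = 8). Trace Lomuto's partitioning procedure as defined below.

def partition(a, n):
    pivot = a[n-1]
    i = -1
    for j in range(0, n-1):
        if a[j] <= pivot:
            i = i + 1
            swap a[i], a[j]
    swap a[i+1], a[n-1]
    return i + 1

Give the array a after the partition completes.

[-10,-5,-8,-9,-4,1,3,-3]

pivot=-4, i=-1
j=0: -3>-4, skip
j=1: 3>-4, skip
j=2: -10≤-4, i=0, swap(0,2) ⇒ [-10,3,-3,-5,-8,1,-9,-4]
j=3: -5≤-4, i=1, swap(1,3) ⇒ [-10,-5,-3,3,-8,1,-9,-4]
j=4: -8≤-4, i=2, swap(2,4) ⇒ [-10,-5,-8,3,-3,1,-9,-4]
j=5: 1>-4, skip
j=6: -9≤-4, i=3, swap(3,6) ⇒ [-10,-5,-8,-9,-3,1,3,-4]
swap(4,7) ⇒ [-10,-5,-8,-9,-4,1,3,-3]; return 4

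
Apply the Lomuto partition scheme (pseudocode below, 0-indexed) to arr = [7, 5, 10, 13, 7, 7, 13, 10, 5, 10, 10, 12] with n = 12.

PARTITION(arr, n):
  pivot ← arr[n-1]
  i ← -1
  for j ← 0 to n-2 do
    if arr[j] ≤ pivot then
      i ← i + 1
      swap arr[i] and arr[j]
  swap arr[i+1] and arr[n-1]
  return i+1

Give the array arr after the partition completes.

[7, 5, 10, 7, 7, 10, 5, 10, 10, 12, 13, 13]

pivot = arr[11] = 12; i = -1
j=0: arr[0]=7 ≤ 12 → i=0, swap arr[0],arr[0] (no change) → [7, 5, 10, 13, 7, 7, 13, 10, 5, 10, 10, 12]
j=1: arr[1]=5 ≤ 12 → i=1, swap arr[1],arr[1] (no change) → [7, 5, 10, 13, 7, 7, 13, 10, 5, 10, 10, 12]
j=2: arr[2]=10 ≤ 12 → i=2, swap arr[2],arr[2] (no change) → [7, 5, 10, 13, 7, 7, 13, 10, 5, 10, 10, 12]
j=3: arr[3]=13 > 12 → no swap
j=4: arr[4]=7 ≤ 12 → i=3, swap arr[3],arr[4] → [7, 5, 10, 7, 13, 7, 13, 10, 5, 10, 10, 12]
j=5: arr[5]=7 ≤ 12 → i=4, swap arr[4],arr[5] → [7, 5, 10, 7, 7, 13, 13, 10, 5, 10, 10, 12]
j=6: arr[6]=13 > 12 → no swap
j=7: arr[7]=10 ≤ 12 → i=5, swap arr[5],arr[7] → [7, 5, 10, 7, 7, 10, 13, 13, 5, 10, 10, 12]
j=8: arr[8]=5 ≤ 12 → i=6, swap arr[6],arr[8] → [7, 5, 10, 7, 7, 10, 5, 13, 13, 10, 10, 12]
j=9: arr[9]=10 ≤ 12 → i=7, swap arr[7],arr[9] → [7, 5, 10, 7, 7, 10, 5, 10, 13, 13, 10, 12]
j=10: arr[10]=10 ≤ 12 → i=8, swap arr[8],arr[10] → [7, 5, 10, 7, 7, 10, 5, 10, 10, 13, 13, 12]
final swap arr[9],arr[11] → [7, 5, 10, 7, 7, 10, 5, 10, 10, 12, 13, 13]; return 9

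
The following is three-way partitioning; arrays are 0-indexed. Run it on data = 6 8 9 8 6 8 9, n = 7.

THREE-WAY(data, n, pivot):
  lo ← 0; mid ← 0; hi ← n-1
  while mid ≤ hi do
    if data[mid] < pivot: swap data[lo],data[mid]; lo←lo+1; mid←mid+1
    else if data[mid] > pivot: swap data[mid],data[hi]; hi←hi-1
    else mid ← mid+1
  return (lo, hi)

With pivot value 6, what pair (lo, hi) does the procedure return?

pivot = 6; lo=0, mid=0, hi=6
data[mid]=6=6: mid=1
data[mid]=8>6: swap data[1],data[6]; hi=5 → 6 9 9 8 6 8 8
data[mid]=9>6: swap data[1],data[5]; hi=4 → 6 8 9 8 6 9 8
data[mid]=8>6: swap data[1],data[4]; hi=3 → 6 6 9 8 8 9 8
data[mid]=6=6: mid=2
data[mid]=9>6: swap data[2],data[3]; hi=2 → 6 6 8 9 8 9 8
data[mid]=8>6: swap data[2],data[2]; hi=1 → 6 6 8 9 8 9 8
end: lo=0, hi=1; data = 6 6 8 9 8 9 8

(0, 1)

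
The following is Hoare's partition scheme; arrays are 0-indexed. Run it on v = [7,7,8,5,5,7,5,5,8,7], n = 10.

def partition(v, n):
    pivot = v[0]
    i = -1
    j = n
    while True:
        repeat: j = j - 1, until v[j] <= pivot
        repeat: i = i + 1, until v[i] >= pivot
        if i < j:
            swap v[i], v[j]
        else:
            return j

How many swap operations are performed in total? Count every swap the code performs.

3

pivot=7
j stops at 9 (7), i stops at 0 (7); swap ⇒ [7,7,8,5,5,7,5,5,8,7]
j stops at 7 (5), i stops at 1 (7); swap ⇒ [7,5,8,5,5,7,5,7,8,7]
j stops at 6 (5), i stops at 2 (8); swap ⇒ [7,5,5,5,5,7,8,7,8,7]
j stops at 5, i stops at 5; i≥j ⇒ return 5. v=[7,5,5,5,5,7,8,7,8,7]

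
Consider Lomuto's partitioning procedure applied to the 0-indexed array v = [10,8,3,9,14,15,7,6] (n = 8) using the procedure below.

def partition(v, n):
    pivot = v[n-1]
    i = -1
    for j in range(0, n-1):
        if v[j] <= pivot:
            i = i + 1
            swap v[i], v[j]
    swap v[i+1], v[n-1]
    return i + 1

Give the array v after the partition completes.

pivot=6, i=-1
j=0: 10>6, skip
j=1: 8>6, skip
j=2: 3≤6, i=0, swap(0,2) ⇒ [3,8,10,9,14,15,7,6]
j=3: 9>6, skip
j=4: 14>6, skip
j=5: 15>6, skip
j=6: 7>6, skip
swap(1,7) ⇒ [3,6,10,9,14,15,7,8]; return 1

[3,6,10,9,14,15,7,8]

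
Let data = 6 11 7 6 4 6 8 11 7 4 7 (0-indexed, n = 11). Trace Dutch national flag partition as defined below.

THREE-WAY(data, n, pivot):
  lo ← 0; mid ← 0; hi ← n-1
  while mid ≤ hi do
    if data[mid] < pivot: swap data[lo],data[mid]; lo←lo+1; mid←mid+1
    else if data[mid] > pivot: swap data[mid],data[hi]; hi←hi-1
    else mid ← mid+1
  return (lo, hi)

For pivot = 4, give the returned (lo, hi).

(0, 1)

pivot = 4; lo=0, mid=0, hi=10
data[mid]=6>4: swap data[0],data[10]; hi=9 → 7 11 7 6 4 6 8 11 7 4 6
data[mid]=7>4: swap data[0],data[9]; hi=8 → 4 11 7 6 4 6 8 11 7 7 6
data[mid]=4=4: mid=1
data[mid]=11>4: swap data[1],data[8]; hi=7 → 4 7 7 6 4 6 8 11 11 7 6
data[mid]=7>4: swap data[1],data[7]; hi=6 → 4 11 7 6 4 6 8 7 11 7 6
data[mid]=11>4: swap data[1],data[6]; hi=5 → 4 8 7 6 4 6 11 7 11 7 6
data[mid]=8>4: swap data[1],data[5]; hi=4 → 4 6 7 6 4 8 11 7 11 7 6
data[mid]=6>4: swap data[1],data[4]; hi=3 → 4 4 7 6 6 8 11 7 11 7 6
data[mid]=4=4: mid=2
data[mid]=7>4: swap data[2],data[3]; hi=2 → 4 4 6 7 6 8 11 7 11 7 6
data[mid]=6>4: swap data[2],data[2]; hi=1 → 4 4 6 7 6 8 11 7 11 7 6
end: lo=0, hi=1; data = 4 4 6 7 6 8 11 7 11 7 6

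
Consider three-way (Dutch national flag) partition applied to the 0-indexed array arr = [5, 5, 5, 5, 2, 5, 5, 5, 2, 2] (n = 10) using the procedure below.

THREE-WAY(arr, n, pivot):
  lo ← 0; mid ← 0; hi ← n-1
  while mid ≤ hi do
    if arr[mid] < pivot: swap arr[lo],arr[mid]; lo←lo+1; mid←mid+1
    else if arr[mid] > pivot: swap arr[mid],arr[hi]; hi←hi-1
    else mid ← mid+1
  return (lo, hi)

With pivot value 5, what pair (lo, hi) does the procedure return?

pivot = 5; lo=0, mid=0, hi=9
arr[mid]=5=5: mid=1
arr[mid]=5=5: mid=2
arr[mid]=5=5: mid=3
arr[mid]=5=5: mid=4
arr[mid]=2<5: swap arr[0],arr[4]; lo=1,mid=5 → [2, 5, 5, 5, 5, 5, 5, 5, 2, 2]
arr[mid]=5=5: mid=6
arr[mid]=5=5: mid=7
arr[mid]=5=5: mid=8
arr[mid]=2<5: swap arr[1],arr[8]; lo=2,mid=9 → [2, 2, 5, 5, 5, 5, 5, 5, 5, 2]
arr[mid]=2<5: swap arr[2],arr[9]; lo=3,mid=10 → [2, 2, 2, 5, 5, 5, 5, 5, 5, 5]
end: lo=3, hi=9; arr = [2, 2, 2, 5, 5, 5, 5, 5, 5, 5]

(3, 9)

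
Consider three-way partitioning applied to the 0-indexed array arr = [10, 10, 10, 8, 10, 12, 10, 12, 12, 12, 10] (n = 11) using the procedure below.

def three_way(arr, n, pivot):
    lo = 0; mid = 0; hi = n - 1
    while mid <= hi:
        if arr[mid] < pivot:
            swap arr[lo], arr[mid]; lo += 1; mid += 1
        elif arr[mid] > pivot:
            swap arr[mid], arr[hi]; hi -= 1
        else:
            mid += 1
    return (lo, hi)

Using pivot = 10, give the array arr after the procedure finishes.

[8, 10, 10, 10, 10, 10, 10, 12, 12, 12, 12]

lo=0 mid=0 hi=10
10=10: mid=1
10=10: mid=2
10=10: mid=3
8<10: swap(0,3), lo=1 mid=4 ⇒ [8, 10, 10, 10, 10, 12, 10, 12, 12, 12, 10]
10=10: mid=5
12>10: swap(5,10), hi=9 ⇒ [8, 10, 10, 10, 10, 10, 10, 12, 12, 12, 12]
10=10: mid=6
10=10: mid=7
12>10: swap(7,9), hi=8 ⇒ [8, 10, 10, 10, 10, 10, 10, 12, 12, 12, 12]
12>10: swap(7,8), hi=7 ⇒ [8, 10, 10, 10, 10, 10, 10, 12, 12, 12, 12]
12>10: swap(7,7), hi=6 ⇒ [8, 10, 10, 10, 10, 10, 10, 12, 12, 12, 12]
done. lo=1 hi=6; arr=[8, 10, 10, 10, 10, 10, 10, 12, 12, 12, 12]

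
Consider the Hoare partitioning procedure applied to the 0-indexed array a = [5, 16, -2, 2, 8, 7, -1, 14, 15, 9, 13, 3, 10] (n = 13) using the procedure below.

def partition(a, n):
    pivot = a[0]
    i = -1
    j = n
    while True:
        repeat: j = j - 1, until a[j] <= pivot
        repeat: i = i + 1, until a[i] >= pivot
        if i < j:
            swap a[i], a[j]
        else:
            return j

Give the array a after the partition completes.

pivot = a[0] = 5; i = -1, j = 13
j→11 (a[11]=3≤5), i→0 (a[0]=5≥5); i<j, swap → [3, 16, -2, 2, 8, 7, -1, 14, 15, 9, 13, 5, 10]
j→6 (a[6]=-1≤5), i→1 (a[1]=16≥5); i<j, swap → [3, -1, -2, 2, 8, 7, 16, 14, 15, 9, 13, 5, 10]
j→3, i→4; i≥j, return j=3. a = [3, -1, -2, 2, 8, 7, 16, 14, 15, 9, 13, 5, 10]

[3, -1, -2, 2, 8, 7, 16, 14, 15, 9, 13, 5, 10]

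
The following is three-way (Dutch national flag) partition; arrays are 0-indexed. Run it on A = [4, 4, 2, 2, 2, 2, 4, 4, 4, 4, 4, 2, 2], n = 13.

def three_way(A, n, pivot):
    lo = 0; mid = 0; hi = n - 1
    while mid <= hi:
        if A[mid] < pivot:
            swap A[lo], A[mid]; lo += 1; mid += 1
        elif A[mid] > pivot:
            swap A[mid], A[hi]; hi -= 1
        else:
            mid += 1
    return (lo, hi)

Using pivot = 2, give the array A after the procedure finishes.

pivot = 2; lo=0, mid=0, hi=12
A[mid]=4>2: swap A[0],A[12]; hi=11 → [2, 4, 2, 2, 2, 2, 4, 4, 4, 4, 4, 2, 4]
A[mid]=2=2: mid=1
A[mid]=4>2: swap A[1],A[11]; hi=10 → [2, 2, 2, 2, 2, 2, 4, 4, 4, 4, 4, 4, 4]
A[mid]=2=2: mid=2
A[mid]=2=2: mid=3
A[mid]=2=2: mid=4
A[mid]=2=2: mid=5
A[mid]=2=2: mid=6
A[mid]=4>2: swap A[6],A[10]; hi=9 → [2, 2, 2, 2, 2, 2, 4, 4, 4, 4, 4, 4, 4]
A[mid]=4>2: swap A[6],A[9]; hi=8 → [2, 2, 2, 2, 2, 2, 4, 4, 4, 4, 4, 4, 4]
A[mid]=4>2: swap A[6],A[8]; hi=7 → [2, 2, 2, 2, 2, 2, 4, 4, 4, 4, 4, 4, 4]
A[mid]=4>2: swap A[6],A[7]; hi=6 → [2, 2, 2, 2, 2, 2, 4, 4, 4, 4, 4, 4, 4]
A[mid]=4>2: swap A[6],A[6]; hi=5 → [2, 2, 2, 2, 2, 2, 4, 4, 4, 4, 4, 4, 4]
end: lo=0, hi=5; A = [2, 2, 2, 2, 2, 2, 4, 4, 4, 4, 4, 4, 4]

[2, 2, 2, 2, 2, 2, 4, 4, 4, 4, 4, 4, 4]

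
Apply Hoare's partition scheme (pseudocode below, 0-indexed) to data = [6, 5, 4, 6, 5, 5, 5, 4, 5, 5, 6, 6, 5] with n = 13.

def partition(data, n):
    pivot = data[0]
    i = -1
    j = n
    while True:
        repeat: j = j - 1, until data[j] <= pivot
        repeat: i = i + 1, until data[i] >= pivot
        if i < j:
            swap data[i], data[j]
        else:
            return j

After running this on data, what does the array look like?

[5, 5, 4, 6, 5, 5, 5, 4, 5, 5, 6, 6, 6]

pivot = data[0] = 6; i = -1, j = 13
j→12 (data[12]=5≤6), i→0 (data[0]=6≥6); i<j, swap → [5, 5, 4, 6, 5, 5, 5, 4, 5, 5, 6, 6, 6]
j→11 (data[11]=6≤6), i→3 (data[3]=6≥6); i<j, swap → [5, 5, 4, 6, 5, 5, 5, 4, 5, 5, 6, 6, 6]
j→10, i→10; i≥j, return j=10. data = [5, 5, 4, 6, 5, 5, 5, 4, 5, 5, 6, 6, 6]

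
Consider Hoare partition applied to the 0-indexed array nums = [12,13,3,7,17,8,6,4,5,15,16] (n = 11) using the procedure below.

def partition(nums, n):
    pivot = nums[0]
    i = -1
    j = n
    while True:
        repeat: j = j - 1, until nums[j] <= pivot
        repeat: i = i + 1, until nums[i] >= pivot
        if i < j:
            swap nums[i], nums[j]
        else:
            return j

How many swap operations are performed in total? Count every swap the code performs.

3

pivot = nums[0] = 12; i = -1, j = 11
j→8 (nums[8]=5≤12), i→0 (nums[0]=12≥12); i<j, swap → [5,13,3,7,17,8,6,4,12,15,16]
j→7 (nums[7]=4≤12), i→1 (nums[1]=13≥12); i<j, swap → [5,4,3,7,17,8,6,13,12,15,16]
j→6 (nums[6]=6≤12), i→4 (nums[4]=17≥12); i<j, swap → [5,4,3,7,6,8,17,13,12,15,16]
j→5, i→6; i≥j, return j=5. nums = [5,4,3,7,6,8,17,13,12,15,16]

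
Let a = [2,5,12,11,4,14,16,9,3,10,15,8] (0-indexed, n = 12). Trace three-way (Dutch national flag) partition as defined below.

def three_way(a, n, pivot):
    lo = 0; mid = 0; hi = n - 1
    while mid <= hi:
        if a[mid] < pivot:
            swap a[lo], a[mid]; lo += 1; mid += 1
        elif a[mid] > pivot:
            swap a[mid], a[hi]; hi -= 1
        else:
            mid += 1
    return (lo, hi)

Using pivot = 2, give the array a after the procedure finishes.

[2,12,11,4,14,16,9,3,10,15,8,5]

pivot = 2; lo=0, mid=0, hi=11
a[mid]=2=2: mid=1
a[mid]=5>2: swap a[1],a[11]; hi=10 → [2,8,12,11,4,14,16,9,3,10,15,5]
a[mid]=8>2: swap a[1],a[10]; hi=9 → [2,15,12,11,4,14,16,9,3,10,8,5]
a[mid]=15>2: swap a[1],a[9]; hi=8 → [2,10,12,11,4,14,16,9,3,15,8,5]
a[mid]=10>2: swap a[1],a[8]; hi=7 → [2,3,12,11,4,14,16,9,10,15,8,5]
a[mid]=3>2: swap a[1],a[7]; hi=6 → [2,9,12,11,4,14,16,3,10,15,8,5]
a[mid]=9>2: swap a[1],a[6]; hi=5 → [2,16,12,11,4,14,9,3,10,15,8,5]
a[mid]=16>2: swap a[1],a[5]; hi=4 → [2,14,12,11,4,16,9,3,10,15,8,5]
a[mid]=14>2: swap a[1],a[4]; hi=3 → [2,4,12,11,14,16,9,3,10,15,8,5]
a[mid]=4>2: swap a[1],a[3]; hi=2 → [2,11,12,4,14,16,9,3,10,15,8,5]
a[mid]=11>2: swap a[1],a[2]; hi=1 → [2,12,11,4,14,16,9,3,10,15,8,5]
a[mid]=12>2: swap a[1],a[1]; hi=0 → [2,12,11,4,14,16,9,3,10,15,8,5]
end: lo=0, hi=0; a = [2,12,11,4,14,16,9,3,10,15,8,5]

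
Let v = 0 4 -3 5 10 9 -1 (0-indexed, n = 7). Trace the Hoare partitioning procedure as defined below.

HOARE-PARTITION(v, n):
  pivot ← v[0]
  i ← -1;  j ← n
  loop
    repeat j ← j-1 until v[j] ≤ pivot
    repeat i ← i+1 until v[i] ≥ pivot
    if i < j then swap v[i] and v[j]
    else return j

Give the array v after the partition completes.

pivot=0
j stops at 6 (-1), i stops at 0 (0); swap ⇒ -1 4 -3 5 10 9 0
j stops at 2 (-3), i stops at 1 (4); swap ⇒ -1 -3 4 5 10 9 0
j stops at 1, i stops at 2; i≥j ⇒ return 1. v=-1 -3 4 5 10 9 0

-1 -3 4 5 10 9 0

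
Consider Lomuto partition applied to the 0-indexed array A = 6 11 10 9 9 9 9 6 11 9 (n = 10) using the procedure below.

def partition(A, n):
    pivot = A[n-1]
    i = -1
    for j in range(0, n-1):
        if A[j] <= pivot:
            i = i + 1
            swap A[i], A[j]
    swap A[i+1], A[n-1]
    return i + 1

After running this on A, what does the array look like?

6 9 9 9 9 6 9 11 11 10

pivot = A[9] = 9; i = -1
j=0: A[0]=6 ≤ 9 → i=0, swap A[0],A[0] (no change) → 6 11 10 9 9 9 9 6 11 9
j=1: A[1]=11 > 9 → no swap
j=2: A[2]=10 > 9 → no swap
j=3: A[3]=9 ≤ 9 → i=1, swap A[1],A[3] → 6 9 10 11 9 9 9 6 11 9
j=4: A[4]=9 ≤ 9 → i=2, swap A[2],A[4] → 6 9 9 11 10 9 9 6 11 9
j=5: A[5]=9 ≤ 9 → i=3, swap A[3],A[5] → 6 9 9 9 10 11 9 6 11 9
j=6: A[6]=9 ≤ 9 → i=4, swap A[4],A[6] → 6 9 9 9 9 11 10 6 11 9
j=7: A[7]=6 ≤ 9 → i=5, swap A[5],A[7] → 6 9 9 9 9 6 10 11 11 9
j=8: A[8]=11 > 9 → no swap
final swap A[6],A[9] → 6 9 9 9 9 6 9 11 11 10; return 6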